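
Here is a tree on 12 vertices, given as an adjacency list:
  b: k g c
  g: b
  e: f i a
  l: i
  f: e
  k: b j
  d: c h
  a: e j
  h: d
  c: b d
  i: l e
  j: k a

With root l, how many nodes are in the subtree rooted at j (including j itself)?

j's subtree: {j, k, b, c, g, d, h}, size 7.

7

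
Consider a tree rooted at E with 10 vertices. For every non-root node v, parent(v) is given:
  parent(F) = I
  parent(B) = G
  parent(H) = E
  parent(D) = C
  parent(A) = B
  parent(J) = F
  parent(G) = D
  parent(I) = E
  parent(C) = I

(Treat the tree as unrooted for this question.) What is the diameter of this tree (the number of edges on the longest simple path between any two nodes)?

A longest path is A-B-G-D-C-I-F-J, with 7 edges.

7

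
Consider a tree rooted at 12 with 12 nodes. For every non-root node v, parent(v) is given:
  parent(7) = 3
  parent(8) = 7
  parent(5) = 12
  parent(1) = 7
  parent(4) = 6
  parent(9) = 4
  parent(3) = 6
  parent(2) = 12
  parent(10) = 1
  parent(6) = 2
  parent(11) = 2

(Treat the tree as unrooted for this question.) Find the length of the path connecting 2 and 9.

Walking from 2: 2–6–4–9. Length 3.

3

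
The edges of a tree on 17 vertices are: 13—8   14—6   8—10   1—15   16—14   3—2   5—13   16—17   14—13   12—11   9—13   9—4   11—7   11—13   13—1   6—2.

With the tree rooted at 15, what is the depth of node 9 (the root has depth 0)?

3

15 → 1 → 13 → 9 — 3 edges.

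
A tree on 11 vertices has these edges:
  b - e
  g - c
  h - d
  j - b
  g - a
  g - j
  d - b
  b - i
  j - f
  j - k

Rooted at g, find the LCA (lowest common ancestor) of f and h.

j

Path f→root: f j g; path h→root: h d b j g.
First common node: j.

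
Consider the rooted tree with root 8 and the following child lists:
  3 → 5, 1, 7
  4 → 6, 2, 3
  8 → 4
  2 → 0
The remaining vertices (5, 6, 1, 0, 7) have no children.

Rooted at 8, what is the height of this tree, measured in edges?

3

A deepest node is 0, reached by 8 → 4 → 2 → 0.
That path has 3 edges, so the height is 3.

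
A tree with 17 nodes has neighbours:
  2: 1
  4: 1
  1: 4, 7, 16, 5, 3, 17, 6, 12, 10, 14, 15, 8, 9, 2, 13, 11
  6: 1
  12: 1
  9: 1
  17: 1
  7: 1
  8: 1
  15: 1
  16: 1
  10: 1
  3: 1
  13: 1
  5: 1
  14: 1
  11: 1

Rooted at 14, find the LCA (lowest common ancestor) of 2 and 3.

1

Ancestors of 2 (toward the root): 2, 1, 14.
Ancestors of 3: 3, 1, 14.
The deepest node appearing in both lists is 1.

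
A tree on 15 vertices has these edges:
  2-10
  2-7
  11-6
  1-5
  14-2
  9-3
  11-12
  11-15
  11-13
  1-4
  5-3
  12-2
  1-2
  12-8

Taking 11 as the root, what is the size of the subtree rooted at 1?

5

Descendants of 1 (including itself): 1, 5, 4, 3, 9. That's 5.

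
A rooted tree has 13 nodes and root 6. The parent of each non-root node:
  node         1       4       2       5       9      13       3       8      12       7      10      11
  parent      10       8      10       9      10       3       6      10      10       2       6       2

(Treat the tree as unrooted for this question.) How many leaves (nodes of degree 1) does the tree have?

7

The leaves are 1, 4, 5, 7, 11, 12, 13.
That is 7 leaves.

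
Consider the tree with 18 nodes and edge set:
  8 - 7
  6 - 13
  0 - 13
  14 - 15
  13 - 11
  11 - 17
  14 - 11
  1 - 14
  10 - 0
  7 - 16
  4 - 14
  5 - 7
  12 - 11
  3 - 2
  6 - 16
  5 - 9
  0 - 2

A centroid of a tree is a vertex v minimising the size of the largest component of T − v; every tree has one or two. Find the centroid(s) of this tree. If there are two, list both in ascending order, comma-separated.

Removing 13 splits the tree into components of sizes 7, 6, 4; the largest is 7 ≤ ⌊18/2⌋ = 9.
No neighbour of 13 does as well, so 13 is the unique centroid.

13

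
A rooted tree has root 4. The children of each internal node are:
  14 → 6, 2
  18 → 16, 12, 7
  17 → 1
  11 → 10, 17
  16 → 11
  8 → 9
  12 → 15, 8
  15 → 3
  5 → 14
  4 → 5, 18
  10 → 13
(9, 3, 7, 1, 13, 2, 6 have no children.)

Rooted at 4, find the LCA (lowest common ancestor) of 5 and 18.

4

Path 5→root: 5 4; path 18→root: 18 4.
First common node: 4.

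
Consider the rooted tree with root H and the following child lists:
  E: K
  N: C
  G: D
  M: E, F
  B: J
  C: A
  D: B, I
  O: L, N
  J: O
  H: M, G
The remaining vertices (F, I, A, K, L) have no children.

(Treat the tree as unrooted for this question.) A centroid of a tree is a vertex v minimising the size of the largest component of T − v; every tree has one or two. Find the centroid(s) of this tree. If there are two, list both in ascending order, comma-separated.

D

Delete D: the remaining components have sizes 7, 6, 1. Max 7 ≤ 7, so D is a centroid.
Every other node leaves some component of size > 7, so the centroid is unique.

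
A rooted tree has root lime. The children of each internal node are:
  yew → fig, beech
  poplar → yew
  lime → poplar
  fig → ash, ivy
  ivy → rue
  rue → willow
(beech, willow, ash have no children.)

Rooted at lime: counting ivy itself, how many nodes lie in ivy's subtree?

3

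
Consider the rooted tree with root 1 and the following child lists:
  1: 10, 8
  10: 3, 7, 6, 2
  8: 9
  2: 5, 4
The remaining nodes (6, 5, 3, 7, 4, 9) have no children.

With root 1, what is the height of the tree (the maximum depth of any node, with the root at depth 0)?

3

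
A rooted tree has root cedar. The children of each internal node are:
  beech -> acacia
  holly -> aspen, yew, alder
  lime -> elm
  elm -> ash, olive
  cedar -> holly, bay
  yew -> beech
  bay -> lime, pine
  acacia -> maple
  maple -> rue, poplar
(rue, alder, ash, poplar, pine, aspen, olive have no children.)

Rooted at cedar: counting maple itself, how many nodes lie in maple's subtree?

maple's subtree: {maple, rue, poplar}, size 3.

3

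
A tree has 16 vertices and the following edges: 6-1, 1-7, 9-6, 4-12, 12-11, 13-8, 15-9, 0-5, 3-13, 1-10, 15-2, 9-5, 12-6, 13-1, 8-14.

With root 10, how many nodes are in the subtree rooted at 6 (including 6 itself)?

6's subtree: {6, 12, 9, 4, 11, 15, 5, 2, 0}, size 9.

9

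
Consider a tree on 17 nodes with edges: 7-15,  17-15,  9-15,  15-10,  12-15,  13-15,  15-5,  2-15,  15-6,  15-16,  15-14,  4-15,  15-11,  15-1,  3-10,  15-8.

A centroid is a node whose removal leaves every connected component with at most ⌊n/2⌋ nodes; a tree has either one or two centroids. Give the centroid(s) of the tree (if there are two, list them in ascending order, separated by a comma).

Removing 15 splits the tree into components of sizes 2, 1, 1, 1, 1, 1, 1, 1, 1, 1, 1, 1, 1, 1, 1; the largest is 2 ≤ ⌊17/2⌋ = 8.
No neighbour of 15 does as well, so 15 is the unique centroid.

15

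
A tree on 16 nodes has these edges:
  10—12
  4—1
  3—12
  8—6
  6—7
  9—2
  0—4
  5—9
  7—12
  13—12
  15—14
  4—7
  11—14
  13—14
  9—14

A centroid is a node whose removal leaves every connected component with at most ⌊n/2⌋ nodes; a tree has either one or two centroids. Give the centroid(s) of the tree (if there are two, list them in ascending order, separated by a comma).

If 12 is removed the pieces have sizes 7, 6, 1, 1, all ≤ ⌊16/2⌋ = 8.
No neighbour of 12 does as well, so 12 is the unique centroid.

12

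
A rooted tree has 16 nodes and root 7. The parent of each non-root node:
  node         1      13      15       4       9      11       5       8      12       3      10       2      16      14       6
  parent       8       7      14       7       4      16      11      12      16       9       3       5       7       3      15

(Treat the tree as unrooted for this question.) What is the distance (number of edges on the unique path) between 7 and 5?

3

The path is 7 - 16 - 11 - 5, which has 3 edges.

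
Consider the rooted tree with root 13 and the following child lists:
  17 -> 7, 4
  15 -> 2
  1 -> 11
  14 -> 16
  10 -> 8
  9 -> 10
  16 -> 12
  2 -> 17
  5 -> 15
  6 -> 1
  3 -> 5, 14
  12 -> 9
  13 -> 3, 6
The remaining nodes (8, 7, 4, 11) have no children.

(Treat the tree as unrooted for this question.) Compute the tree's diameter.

11

BFS from 8 reaches 7 last, at distance 11; BFS from 7 confirms no node is farther.
Path: 8-10-9-12-16-14-3-5-15-2-17-7.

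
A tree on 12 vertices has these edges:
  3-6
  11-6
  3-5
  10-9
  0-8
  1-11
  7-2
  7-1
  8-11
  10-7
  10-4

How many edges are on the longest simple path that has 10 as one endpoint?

The node farthest from 10 is 5, via 10–7–1–11–6–3–5 — 6 edges.

6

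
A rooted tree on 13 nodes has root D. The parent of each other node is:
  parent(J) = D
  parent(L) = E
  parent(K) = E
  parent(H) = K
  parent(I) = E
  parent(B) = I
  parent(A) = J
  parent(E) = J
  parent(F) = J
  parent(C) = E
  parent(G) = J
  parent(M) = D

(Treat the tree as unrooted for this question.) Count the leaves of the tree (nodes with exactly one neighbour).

8

Exactly 8 nodes have a single neighbour: A, B, C, F, G, H, L, M.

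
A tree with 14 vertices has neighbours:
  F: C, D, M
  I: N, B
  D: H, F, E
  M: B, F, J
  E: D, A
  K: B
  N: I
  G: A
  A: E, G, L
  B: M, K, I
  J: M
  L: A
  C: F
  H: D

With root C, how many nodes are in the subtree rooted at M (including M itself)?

6

Descendants of M (including itself): M, B, J, I, K, N. That's 6.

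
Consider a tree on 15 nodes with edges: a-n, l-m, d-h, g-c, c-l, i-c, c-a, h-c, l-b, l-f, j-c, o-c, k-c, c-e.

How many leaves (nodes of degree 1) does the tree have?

11

The leaves are b, d, e, f, g, i, j, k, m, n, o.
That is 11 leaves.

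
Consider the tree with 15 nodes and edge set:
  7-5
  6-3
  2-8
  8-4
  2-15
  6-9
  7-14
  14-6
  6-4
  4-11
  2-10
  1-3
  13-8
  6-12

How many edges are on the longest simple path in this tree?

Starting from 10, a farthest node is 5 at distance 7.
One longest path: 10-2-8-4-6-14-7-5.
So the diameter is 7.

7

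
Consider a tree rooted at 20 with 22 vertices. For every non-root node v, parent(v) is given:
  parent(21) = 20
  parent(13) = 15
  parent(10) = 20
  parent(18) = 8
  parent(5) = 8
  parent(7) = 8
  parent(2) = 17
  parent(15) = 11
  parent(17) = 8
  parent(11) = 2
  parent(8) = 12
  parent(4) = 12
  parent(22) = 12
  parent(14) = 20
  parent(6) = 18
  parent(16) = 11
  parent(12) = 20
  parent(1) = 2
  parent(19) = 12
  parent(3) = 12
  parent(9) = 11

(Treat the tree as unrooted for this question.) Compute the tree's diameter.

8

A longest path is 13–15–11–2–17–8–12–20–21, with 8 edges.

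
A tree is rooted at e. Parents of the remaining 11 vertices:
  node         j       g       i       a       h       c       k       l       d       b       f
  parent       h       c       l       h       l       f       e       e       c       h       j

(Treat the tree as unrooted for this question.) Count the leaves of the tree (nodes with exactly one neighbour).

Exactly 6 nodes have a single neighbour: a, b, d, g, i, k.

6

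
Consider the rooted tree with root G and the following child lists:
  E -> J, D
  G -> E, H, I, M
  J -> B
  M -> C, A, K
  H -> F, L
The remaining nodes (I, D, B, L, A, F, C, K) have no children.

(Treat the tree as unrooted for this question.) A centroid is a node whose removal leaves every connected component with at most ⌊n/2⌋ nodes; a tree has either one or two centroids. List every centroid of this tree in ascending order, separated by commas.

If G is removed the pieces have sizes 4, 4, 3, 1, all ≤ ⌊13/2⌋ = 6.
Every other node leaves some component of size > 6, so the centroid is unique.

G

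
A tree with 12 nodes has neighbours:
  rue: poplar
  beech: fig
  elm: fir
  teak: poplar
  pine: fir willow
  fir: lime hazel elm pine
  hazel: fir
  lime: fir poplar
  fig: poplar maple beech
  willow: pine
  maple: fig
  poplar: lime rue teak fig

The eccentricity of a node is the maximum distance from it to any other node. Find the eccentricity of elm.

5

A farthest node from elm is beech (maple also at distance 5).
The path elm – fir – lime – poplar – fig – beech has 5 edges.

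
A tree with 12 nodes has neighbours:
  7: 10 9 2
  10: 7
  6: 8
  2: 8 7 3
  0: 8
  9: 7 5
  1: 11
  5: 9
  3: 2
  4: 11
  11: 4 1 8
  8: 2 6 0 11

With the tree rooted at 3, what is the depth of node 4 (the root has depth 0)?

4

Path from 3 to 4: 3 → 2 → 8 → 11 → 4, which has 4 edges.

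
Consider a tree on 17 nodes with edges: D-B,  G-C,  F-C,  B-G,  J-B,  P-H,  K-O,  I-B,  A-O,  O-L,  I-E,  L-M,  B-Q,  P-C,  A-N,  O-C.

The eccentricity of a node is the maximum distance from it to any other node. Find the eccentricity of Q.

Distances from Q peak at 6, attained at M (N also at distance 6).
Q-B-G-C-O-L-M

6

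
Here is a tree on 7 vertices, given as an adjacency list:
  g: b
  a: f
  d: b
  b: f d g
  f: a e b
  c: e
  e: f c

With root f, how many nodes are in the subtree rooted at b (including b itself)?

3

Descendants of b (including itself): b, d, g. That's 3.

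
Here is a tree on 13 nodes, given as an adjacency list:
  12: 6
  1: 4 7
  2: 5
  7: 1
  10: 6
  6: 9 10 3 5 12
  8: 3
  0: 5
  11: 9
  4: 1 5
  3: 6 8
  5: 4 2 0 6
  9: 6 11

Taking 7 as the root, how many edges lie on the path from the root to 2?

4

Climbing from 2 to the root: 2–5–4–1–7. That's 4 steps.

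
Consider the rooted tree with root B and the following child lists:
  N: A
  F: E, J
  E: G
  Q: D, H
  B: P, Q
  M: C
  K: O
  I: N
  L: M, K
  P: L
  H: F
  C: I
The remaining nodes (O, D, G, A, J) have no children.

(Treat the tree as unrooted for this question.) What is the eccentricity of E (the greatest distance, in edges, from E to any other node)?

Distances from E peak at 11, attained at A.
E-F-H-Q-B-P-L-M-C-I-N-A

11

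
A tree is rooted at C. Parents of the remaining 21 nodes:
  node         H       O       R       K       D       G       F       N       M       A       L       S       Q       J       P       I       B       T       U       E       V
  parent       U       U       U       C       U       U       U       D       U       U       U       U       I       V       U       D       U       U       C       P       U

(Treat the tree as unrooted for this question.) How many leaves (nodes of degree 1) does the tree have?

16

The leaves are A, B, E, F, G, H, J, K, L, M, N, O, Q, R, S, T.
That is 16 leaves.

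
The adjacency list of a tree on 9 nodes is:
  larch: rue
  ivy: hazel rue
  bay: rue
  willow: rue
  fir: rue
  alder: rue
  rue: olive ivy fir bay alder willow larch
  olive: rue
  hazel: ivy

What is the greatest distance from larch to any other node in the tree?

3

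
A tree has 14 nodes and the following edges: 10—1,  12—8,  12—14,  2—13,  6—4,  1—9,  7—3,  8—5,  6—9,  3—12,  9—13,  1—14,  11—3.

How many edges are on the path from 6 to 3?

5

The path is 6 – 9 – 1 – 14 – 12 – 3, which has 5 edges.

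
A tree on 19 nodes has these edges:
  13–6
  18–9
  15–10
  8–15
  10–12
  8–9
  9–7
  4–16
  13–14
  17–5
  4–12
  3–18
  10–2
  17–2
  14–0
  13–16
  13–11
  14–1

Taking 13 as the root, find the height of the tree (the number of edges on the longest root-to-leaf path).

9

A deepest node is 3, reached by 13–16–4–12–10–15–8–9–18–3.
That path has 9 edges, so the height is 9.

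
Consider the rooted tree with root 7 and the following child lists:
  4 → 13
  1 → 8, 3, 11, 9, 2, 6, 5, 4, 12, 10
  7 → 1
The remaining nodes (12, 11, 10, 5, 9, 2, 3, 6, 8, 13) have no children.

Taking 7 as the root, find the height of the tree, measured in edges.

3

The longest root-to-leaf path is 7 → 1 → 4 → 13 (3 edges).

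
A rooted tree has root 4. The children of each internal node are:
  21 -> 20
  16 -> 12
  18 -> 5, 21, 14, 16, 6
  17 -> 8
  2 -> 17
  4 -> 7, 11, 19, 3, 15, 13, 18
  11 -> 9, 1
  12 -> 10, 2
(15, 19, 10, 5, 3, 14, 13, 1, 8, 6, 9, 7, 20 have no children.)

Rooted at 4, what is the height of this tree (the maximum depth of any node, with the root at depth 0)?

6

A deepest node is 8, reached by 4 → 18 → 16 → 12 → 2 → 17 → 8.
That path has 6 edges, so the height is 6.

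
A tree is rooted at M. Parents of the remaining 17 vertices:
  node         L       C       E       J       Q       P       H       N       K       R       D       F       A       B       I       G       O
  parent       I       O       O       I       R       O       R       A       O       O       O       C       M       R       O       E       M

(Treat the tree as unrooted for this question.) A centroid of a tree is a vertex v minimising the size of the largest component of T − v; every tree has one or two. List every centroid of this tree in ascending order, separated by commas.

O

Delete O: the remaining components have sizes 4, 3, 3, 2, 2, 1, 1, 1. Max 4 ≤ 9, so O is a centroid.
Every other node leaves some component of size > 9, so the centroid is unique.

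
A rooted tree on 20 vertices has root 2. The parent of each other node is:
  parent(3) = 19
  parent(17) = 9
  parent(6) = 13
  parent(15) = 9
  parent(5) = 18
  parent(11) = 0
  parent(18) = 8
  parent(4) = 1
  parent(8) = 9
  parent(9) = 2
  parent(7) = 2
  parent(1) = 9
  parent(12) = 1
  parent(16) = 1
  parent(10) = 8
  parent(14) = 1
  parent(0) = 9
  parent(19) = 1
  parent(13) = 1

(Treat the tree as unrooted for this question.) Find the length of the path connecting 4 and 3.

Walking from 4: 4–1–19–3. Length 3.

3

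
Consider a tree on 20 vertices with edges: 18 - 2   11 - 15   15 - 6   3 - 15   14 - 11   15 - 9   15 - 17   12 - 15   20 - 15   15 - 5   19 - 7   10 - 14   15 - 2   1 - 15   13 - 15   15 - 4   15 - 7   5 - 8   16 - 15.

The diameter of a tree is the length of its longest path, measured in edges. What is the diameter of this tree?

5

BFS from 10 reaches 8 last, at distance 5; BFS from 8 confirms no node is farther.
Path: 10 - 14 - 11 - 15 - 5 - 8.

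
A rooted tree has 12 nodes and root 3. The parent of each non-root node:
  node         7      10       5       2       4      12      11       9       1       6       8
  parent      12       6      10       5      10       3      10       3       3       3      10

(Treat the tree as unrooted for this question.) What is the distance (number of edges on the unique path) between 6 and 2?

6 – 10 – 5 – 2: 3 edges.

3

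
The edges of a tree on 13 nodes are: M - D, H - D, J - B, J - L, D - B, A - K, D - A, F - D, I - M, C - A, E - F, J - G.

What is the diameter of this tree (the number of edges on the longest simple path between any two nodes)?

5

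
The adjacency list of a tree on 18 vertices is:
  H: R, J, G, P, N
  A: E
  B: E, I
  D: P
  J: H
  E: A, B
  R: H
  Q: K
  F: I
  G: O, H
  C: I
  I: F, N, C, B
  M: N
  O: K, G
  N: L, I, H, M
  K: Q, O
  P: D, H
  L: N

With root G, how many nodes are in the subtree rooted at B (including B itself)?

Descendants of B (including itself): B, E, A. That's 3.

3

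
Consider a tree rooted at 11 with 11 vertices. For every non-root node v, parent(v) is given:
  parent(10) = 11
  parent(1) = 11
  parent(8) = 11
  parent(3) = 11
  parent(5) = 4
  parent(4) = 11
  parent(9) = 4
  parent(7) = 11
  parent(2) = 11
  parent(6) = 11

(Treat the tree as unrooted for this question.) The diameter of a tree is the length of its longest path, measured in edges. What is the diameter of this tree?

Starting from 5, a farthest node is 8 at distance 3.
One longest path: 5 - 4 - 11 - 8.
So the diameter is 3.

3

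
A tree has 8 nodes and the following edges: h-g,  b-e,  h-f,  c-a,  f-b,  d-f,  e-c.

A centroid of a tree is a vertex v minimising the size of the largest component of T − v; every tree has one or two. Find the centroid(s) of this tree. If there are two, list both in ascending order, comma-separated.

Delete f: the remaining components have sizes 4, 2, 1. Max 4 ≤ 4, so f is a centroid.
Its neighbour b also leaves a largest component of size 4, so both are centroids.

b, f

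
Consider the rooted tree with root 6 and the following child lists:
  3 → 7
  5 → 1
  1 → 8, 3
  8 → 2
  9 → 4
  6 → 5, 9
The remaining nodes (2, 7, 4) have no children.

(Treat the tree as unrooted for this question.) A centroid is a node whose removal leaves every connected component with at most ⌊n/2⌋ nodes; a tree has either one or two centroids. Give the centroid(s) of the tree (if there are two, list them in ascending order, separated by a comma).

1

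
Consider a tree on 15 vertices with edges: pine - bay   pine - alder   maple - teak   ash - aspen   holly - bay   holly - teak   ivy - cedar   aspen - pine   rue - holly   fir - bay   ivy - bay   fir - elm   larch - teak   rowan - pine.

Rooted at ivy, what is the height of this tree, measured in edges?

4

ash sits deepest: ivy-bay-pine-aspen-ash — 4 edges from the root.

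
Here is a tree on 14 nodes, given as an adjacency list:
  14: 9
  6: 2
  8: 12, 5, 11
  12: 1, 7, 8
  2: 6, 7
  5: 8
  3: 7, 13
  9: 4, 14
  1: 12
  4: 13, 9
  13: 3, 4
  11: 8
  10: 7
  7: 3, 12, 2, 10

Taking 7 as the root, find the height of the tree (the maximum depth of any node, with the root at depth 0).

A deepest node is 14, reached by 7 → 3 → 13 → 4 → 9 → 14.
That path has 5 edges, so the height is 5.

5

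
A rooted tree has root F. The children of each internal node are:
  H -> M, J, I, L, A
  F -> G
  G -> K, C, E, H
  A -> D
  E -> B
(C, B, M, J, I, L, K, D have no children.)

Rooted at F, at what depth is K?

2

F → G → K — 2 edges.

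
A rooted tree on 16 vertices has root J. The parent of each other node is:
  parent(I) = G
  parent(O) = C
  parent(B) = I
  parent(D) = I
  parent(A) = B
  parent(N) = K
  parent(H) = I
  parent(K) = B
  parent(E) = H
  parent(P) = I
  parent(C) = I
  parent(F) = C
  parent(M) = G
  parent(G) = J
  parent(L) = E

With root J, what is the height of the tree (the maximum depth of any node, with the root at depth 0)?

A deepest node is L, reached by J–G–I–H–E–L.
That path has 5 edges, so the height is 5.

5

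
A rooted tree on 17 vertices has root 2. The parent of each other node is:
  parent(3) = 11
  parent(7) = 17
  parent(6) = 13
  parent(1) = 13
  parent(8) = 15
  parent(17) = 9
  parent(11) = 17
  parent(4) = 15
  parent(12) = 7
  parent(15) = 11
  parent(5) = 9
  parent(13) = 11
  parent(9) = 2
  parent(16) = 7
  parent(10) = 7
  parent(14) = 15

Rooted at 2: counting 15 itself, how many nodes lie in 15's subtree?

4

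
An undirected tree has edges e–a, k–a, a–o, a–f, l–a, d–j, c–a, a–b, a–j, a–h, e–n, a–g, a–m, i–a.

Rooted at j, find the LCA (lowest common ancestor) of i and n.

Ancestors of i (toward the root): i, a, j.
Ancestors of n: n, e, a, j.
The deepest node appearing in both lists is a.

a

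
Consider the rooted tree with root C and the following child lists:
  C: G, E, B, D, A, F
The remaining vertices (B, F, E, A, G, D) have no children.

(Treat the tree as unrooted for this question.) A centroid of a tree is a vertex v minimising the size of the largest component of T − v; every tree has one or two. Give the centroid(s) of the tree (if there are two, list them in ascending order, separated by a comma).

Removing C splits the tree into components of sizes 1, 1, 1, 1, 1, 1; the largest is 1 ≤ ⌊7/2⌋ = 3.
No neighbour of C does as well, so C is the unique centroid.

C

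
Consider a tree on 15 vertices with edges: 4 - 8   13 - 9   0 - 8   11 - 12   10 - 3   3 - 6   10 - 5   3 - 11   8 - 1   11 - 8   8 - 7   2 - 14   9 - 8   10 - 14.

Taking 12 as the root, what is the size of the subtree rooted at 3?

6

3's subtree: {3, 10, 6, 14, 5, 2}, size 6.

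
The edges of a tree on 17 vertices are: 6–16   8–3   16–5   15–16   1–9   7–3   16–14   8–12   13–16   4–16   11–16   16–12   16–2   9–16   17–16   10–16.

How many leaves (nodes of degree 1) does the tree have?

12

Degree-1 nodes: 1, 2, 4, 5, 6, 7, 10, 11, 13, 14, 15, 17 — 12 of them.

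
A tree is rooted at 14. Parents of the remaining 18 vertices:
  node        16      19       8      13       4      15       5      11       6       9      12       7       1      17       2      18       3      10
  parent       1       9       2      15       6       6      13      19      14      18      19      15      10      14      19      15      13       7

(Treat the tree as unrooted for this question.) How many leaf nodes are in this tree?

8

The leaves are 3, 4, 5, 8, 11, 12, 16, 17.
That is 8 leaves.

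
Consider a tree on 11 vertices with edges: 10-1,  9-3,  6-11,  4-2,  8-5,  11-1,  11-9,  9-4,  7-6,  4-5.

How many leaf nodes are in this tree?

5

Degree-1 nodes: 2, 3, 7, 8, 10 — 5 of them.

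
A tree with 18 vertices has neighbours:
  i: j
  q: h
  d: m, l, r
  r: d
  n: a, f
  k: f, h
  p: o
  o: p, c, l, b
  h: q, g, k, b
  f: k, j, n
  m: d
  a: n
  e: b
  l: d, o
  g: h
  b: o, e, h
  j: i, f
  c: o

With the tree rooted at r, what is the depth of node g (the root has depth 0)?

6

r–d–l–o–b–h–g — 6 edges.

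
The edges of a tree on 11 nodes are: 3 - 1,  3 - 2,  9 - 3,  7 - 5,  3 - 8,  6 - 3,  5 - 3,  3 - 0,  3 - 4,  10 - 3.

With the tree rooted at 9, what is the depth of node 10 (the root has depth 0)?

2

Path from 9 to 10: 9 → 3 → 10, which has 2 edges.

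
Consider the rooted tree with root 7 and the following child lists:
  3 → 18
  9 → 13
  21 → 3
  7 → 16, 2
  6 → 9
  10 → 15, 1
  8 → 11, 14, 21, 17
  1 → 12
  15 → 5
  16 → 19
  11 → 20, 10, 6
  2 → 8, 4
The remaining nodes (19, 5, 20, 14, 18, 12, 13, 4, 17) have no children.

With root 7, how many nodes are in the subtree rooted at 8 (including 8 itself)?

The subtree rooted at 8 contains: 8, 21, 11, 17, 14, 3, 10, 6, 20, 18, 1, 15, 9, 12, 5, 13 — 16 nodes.

16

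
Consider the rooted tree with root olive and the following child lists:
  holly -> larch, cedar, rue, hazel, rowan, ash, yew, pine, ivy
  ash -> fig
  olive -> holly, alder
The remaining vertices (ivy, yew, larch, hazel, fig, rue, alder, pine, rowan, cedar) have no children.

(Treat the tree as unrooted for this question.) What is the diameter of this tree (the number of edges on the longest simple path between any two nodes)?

4

BFS from fig reaches alder last, at distance 4; BFS from alder confirms no node is farther.
Path: fig - ash - holly - olive - alder.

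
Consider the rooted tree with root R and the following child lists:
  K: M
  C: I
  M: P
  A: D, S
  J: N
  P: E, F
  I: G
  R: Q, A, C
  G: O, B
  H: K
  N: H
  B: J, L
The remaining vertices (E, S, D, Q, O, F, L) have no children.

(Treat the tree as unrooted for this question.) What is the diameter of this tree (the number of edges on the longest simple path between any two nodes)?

13

A longest path is E–P–M–K–H–N–J–B–G–I–C–R–A–S, with 13 edges.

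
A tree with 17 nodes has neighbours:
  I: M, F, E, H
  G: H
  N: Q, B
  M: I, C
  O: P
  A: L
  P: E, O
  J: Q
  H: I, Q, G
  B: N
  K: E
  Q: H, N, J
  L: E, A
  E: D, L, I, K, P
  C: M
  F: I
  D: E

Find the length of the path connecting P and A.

Walking from P: P–E–L–A. Length 3.

3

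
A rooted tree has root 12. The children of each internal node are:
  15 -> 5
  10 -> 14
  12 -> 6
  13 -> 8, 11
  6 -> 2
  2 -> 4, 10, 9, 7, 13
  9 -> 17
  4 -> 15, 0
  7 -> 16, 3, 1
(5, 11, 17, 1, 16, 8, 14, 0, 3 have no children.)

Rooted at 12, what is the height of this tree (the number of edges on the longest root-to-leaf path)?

5

5 sits deepest: 12-6-2-4-15-5 — 5 edges from the root.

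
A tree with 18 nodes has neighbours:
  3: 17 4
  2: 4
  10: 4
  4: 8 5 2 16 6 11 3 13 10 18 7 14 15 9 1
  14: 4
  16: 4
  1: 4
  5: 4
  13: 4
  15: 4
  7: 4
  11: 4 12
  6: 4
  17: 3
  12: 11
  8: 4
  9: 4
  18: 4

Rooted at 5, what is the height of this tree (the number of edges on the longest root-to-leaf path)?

3

The longest root-to-leaf path is 5 → 4 → 11 → 12 (3 edges).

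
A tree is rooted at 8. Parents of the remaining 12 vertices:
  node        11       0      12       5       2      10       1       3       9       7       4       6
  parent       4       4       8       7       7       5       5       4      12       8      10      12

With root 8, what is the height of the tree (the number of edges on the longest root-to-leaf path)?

5

A deepest node is 11, reached by 8 → 7 → 5 → 10 → 4 → 11.
That path has 5 edges, so the height is 5.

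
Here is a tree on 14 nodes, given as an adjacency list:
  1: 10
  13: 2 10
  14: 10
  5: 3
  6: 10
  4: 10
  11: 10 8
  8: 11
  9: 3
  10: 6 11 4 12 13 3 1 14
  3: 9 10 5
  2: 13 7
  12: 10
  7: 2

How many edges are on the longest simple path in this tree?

5

BFS from 8 reaches 7 last, at distance 5; BFS from 7 confirms no node is farther.
Path: 8-11-10-13-2-7.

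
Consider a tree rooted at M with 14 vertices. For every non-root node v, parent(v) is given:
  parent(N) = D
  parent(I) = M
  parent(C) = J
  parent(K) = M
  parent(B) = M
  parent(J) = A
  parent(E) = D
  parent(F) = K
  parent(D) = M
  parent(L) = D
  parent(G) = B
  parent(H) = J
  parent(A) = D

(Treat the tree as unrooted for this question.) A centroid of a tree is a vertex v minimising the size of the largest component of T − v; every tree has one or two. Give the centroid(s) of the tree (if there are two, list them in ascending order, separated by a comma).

D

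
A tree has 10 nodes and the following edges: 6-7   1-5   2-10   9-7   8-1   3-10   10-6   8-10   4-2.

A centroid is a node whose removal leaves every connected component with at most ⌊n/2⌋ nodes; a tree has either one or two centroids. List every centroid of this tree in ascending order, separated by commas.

Removing 10 splits the tree into components of sizes 3, 3, 2, 1; the largest is 3 ≤ ⌊10/2⌋ = 5.
No neighbour of 10 does as well, so 10 is the unique centroid.

10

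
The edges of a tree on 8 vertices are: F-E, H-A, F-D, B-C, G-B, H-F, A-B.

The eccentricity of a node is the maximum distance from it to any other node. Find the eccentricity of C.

A farthest node from C is D (E also at distance 5).
The path C–B–A–H–F–D has 5 edges.

5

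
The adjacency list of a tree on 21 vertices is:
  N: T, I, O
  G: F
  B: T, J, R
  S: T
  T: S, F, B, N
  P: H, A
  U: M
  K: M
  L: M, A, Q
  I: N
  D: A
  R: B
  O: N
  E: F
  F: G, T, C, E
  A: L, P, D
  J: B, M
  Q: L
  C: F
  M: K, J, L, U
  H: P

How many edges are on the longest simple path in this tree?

9

BFS from H reaches C last, at distance 9; BFS from C confirms no node is farther.
Path: H – P – A – L – M – J – B – T – F – C.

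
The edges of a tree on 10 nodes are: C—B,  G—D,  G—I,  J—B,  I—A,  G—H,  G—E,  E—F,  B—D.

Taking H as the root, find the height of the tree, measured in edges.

4

C sits deepest: H → G → D → B → C — 4 edges from the root.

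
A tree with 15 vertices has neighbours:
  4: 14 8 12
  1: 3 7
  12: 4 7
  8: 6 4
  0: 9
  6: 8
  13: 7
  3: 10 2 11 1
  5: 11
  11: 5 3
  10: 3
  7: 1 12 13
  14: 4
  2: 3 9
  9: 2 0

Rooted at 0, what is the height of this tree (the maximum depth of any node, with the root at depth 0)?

9

A deepest node is 6, reached by 0–9–2–3–1–7–12–4–8–6.
That path has 9 edges, so the height is 9.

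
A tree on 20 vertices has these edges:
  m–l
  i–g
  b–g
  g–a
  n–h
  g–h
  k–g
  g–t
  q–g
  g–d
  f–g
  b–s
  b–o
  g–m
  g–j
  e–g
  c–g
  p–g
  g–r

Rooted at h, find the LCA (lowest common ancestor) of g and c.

g

Ancestors of g (toward the root): g, h.
Ancestors of c: c, g, h.
The deepest node appearing in both lists is g.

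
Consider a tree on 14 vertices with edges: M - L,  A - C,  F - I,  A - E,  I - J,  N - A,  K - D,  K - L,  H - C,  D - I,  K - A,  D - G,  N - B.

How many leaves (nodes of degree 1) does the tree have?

Degree-1 nodes: B, E, F, G, H, J, M — 7 of them.

7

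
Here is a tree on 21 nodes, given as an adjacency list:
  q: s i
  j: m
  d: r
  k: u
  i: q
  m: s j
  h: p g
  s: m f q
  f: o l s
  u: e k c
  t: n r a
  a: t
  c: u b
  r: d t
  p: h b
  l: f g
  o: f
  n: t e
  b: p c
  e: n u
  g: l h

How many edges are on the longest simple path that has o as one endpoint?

13

The node farthest from o is d, via o – f – l – g – h – p – b – c – u – e – n – t – r – d — 13 edges.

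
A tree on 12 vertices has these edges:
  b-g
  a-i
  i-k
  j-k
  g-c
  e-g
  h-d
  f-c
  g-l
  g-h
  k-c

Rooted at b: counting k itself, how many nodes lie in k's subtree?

4

Descendants of k (including itself): k, i, j, a. That's 4.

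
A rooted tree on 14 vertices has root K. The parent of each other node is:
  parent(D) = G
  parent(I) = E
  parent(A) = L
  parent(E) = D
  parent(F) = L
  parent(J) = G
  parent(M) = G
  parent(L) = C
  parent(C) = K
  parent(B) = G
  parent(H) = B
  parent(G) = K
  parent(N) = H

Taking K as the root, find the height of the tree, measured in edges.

A deepest node is I, reached by K–G–D–E–I.
That path has 4 edges, so the height is 4.

4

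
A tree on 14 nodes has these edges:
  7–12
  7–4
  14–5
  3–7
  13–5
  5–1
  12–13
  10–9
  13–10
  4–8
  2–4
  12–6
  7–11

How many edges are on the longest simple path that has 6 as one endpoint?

The node farthest from 6 is 1 (9, 14, 2, 8 also at distance 4), via 6–12–13–5–1 — 4 edges.

4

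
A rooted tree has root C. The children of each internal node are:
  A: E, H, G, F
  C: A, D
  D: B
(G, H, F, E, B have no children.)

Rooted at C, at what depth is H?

2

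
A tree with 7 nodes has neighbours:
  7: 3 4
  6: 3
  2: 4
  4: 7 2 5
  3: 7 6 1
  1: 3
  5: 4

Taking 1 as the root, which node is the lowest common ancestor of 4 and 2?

4

Path 4→root: 4 7 3 1; path 2→root: 2 4 7 3 1.
First common node: 4.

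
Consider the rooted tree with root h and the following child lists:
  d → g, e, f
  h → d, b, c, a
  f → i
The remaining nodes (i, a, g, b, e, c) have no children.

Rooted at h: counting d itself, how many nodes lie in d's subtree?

5

Descendants of d (including itself): d, f, g, e, i. That's 5.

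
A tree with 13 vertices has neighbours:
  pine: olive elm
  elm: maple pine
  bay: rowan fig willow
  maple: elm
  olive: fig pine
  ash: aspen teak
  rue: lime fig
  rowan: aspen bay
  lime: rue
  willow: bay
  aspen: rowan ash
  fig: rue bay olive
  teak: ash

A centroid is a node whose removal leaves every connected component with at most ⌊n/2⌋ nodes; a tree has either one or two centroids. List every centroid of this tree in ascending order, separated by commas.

Removing fig splits the tree into components of sizes 6, 4, 2; the largest is 6 ≤ ⌊13/2⌋ = 6.
Every other node leaves some component of size > 6, so the centroid is unique.

fig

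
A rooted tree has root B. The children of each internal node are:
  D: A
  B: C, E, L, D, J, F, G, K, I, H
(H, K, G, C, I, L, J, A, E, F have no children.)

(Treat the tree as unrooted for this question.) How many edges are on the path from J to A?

3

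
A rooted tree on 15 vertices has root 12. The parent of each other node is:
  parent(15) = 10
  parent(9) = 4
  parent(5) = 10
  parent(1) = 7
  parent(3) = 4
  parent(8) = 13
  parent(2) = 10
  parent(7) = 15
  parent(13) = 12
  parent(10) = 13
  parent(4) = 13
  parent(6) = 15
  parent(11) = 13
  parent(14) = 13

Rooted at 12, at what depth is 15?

3

Path from 12 to 15: 12–13–10–15, which has 3 edges.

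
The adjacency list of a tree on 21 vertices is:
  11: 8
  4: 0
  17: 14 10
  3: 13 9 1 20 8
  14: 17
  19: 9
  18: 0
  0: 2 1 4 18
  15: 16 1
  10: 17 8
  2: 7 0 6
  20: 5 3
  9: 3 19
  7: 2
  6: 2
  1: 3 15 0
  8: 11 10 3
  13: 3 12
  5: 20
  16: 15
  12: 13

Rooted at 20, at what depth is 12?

20 – 3 – 13 – 12 — 3 edges.

3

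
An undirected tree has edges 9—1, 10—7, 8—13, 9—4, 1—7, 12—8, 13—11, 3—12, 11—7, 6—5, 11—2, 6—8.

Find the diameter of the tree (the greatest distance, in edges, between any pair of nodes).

8

Starting from 3, a farthest node is 4 at distance 8.
One longest path: 3 – 12 – 8 – 13 – 11 – 7 – 1 – 9 – 4.
So the diameter is 8.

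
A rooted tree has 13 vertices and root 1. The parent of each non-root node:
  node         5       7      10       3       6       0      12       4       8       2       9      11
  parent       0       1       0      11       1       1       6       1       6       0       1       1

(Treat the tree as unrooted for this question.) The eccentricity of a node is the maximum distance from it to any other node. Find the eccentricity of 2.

A farthest node from 2 is 8 (12, 3 also at distance 4).
The path 2–0–1–6–8 has 4 edges.

4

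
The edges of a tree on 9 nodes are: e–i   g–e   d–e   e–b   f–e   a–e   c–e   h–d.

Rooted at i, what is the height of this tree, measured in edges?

A deepest node is h, reached by i-e-d-h.
That path has 3 edges, so the height is 3.

3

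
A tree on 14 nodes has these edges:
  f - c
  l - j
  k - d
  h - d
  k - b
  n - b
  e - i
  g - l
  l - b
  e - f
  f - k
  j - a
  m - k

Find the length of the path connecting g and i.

6

g – l – b – k – f – e – i: 6 edges.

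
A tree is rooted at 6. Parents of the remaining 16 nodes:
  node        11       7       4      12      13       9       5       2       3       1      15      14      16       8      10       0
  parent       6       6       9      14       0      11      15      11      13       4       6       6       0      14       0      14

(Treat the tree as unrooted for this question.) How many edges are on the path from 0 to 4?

5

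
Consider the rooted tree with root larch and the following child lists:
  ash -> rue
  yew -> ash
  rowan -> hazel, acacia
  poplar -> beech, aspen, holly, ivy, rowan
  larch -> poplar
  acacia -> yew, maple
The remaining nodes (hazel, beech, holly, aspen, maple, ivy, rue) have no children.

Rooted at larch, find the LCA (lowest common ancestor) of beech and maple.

poplar

Ancestors of beech (toward the root): beech, poplar, larch.
Ancestors of maple: maple, acacia, rowan, poplar, larch.
The deepest node appearing in both lists is poplar.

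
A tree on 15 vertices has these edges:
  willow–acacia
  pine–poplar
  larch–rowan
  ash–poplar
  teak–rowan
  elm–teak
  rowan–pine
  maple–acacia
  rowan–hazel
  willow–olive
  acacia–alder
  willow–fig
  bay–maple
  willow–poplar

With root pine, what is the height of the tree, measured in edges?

A deepest node is bay, reached by pine – poplar – willow – acacia – maple – bay.
That path has 5 edges, so the height is 5.

5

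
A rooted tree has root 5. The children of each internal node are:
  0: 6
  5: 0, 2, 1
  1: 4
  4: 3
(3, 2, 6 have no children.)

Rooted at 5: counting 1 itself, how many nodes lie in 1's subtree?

Descendants of 1 (including itself): 1, 4, 3. That's 3.

3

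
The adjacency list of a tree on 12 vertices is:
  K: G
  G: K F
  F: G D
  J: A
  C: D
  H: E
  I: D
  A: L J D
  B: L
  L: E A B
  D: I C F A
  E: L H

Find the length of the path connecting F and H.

5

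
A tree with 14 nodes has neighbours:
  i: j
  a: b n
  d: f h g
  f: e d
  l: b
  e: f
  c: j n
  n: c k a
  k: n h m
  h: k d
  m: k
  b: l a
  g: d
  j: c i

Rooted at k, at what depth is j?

3

Climbing from j to the root: j–c–n–k. That's 3 steps.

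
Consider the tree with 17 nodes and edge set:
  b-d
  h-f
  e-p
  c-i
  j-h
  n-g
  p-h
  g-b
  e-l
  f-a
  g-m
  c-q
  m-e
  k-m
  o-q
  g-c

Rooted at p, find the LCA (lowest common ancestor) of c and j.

p

c's ancestor chain is c, g, m, e, p and j's is j, h, p; they first meet at p.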